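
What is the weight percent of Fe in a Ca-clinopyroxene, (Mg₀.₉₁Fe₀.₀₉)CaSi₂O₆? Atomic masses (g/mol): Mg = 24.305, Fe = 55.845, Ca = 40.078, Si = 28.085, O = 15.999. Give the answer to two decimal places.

Molar mass of (Mg₀.₉₁Fe₀.₀₉)CaSi₂O₆: 0.91×24.305 + 0.09×55.845 + 1×40.078 + 2×28.085 + 6×15.999 = 219.386 g/mol.
Mass of Fe per formula unit: 0.09 × 55.845 = 5.026 g.
Weight fraction Fe = 5.026 / 219.386 = 0.0229.

2.29 wt%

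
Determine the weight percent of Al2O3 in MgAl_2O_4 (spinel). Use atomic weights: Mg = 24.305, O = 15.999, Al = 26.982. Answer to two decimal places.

Formula mass = 142.265 g/mol.
2 Al → 1.0000 mol Al2O3 per formula unit; M(Al2O3) = 101.961, so Al2O3 mass = 101.961 g.
101.961/142.265 × 100 = 71.67 wt%.

71.67 wt%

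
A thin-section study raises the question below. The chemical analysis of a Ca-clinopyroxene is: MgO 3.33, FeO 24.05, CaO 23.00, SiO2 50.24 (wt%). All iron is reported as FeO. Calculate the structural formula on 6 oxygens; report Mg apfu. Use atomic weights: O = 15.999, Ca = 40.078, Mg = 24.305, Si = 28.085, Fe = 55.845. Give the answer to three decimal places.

MgO: 3.33/40.304 = 0.08262 mol → 0.08262 mol Mg, 0.08262 mol O.
FeO: 24.05/71.844 = 0.33475 mol → 0.33475 mol Fe, 0.33475 mol O.
CaO: 23.00/56.077 = 0.41015 mol → 0.41015 mol Ca, 0.41015 mol O.
SiO2: 50.24/60.083 = 0.83618 mol → 0.83618 mol Si, 1.67236 mol O.
Total oxygen = 2.49988 mol. Normalization factor = 6/2.49988 = 2.40012.
Mg per 6 O = 0.08262 × 2.40012 = 0.198.

0.198 Mg apfu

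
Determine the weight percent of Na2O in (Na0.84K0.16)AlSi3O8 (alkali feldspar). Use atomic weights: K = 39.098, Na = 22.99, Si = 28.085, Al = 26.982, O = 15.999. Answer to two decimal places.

9.83 wt%

Molar mass of (Na0.84K0.16)AlSi3O8 = 0.84×22.99 + 0.16×39.098 + 1×26.982 + 3×28.085 + 8×15.999 = 264.796 g/mol.
Each formula unit contains 0.84 Na, equivalent to 0.84/2 = 0.4200 mol Na2O.
M(Na2O) = 2×22.99 + 1×15.999 = 61.979 g/mol.
Mass of Na2O per formula unit = 0.4200 × 61.979 = 26.031 g.
Na2O wt% = 26.031 / 264.796 × 100 = 9.83%.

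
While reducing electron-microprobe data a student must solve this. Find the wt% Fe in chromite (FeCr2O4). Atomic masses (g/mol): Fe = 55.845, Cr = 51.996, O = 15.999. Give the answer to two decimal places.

Molar mass of FeCr2O4: 1×55.845 + 2×51.996 + 4×15.999 = 223.833 g/mol.
Mass of Fe per formula unit: 1 × 55.845 = 55.845 g.
Weight fraction Fe = 55.845 / 223.833 = 0.2495.

24.95 mass %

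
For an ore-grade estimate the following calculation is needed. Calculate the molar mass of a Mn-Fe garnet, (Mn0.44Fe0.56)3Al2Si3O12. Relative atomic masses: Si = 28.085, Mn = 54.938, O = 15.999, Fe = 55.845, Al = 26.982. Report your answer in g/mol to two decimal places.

496.54 g/mol

Mn: 1.32 × 54.938 = 72.5182
Fe: 1.68 × 55.845 = 93.8196
Al: 2 × 26.982 = 53.9640
Si: 3 × 28.085 = 84.2550
O: 12 × 15.999 = 191.9880
Summing the contributions gives the formula mass.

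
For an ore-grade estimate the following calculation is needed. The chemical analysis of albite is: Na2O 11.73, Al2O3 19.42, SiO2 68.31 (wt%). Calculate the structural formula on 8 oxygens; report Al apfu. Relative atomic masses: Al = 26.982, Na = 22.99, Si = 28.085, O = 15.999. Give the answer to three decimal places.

Na2O: 11.73/61.979 = 0.18926 mol → 0.37852 mol Na, 0.18926 mol O.
Al2O3: 19.42/101.961 = 0.19046 mol → 0.38092 mol Al, 0.57138 mol O.
SiO2: 68.31/60.083 = 1.13693 mol → 1.13693 mol Si, 2.27386 mol O.
Total oxygen = 3.03450 mol. Normalization factor = 8/3.03450 = 2.63635.
Al per 8 O = 0.38092 × 2.63635 = 1.004.

1.004 Al apfu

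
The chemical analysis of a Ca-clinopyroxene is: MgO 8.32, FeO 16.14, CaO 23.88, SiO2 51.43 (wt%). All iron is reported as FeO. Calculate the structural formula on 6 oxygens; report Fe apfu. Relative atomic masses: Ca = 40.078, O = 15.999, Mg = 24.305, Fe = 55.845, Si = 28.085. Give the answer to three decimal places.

8.32 wt% MgO ÷ 40.304 g/mol = 0.20643 mol, giving 0.20643 Mg and 0.20643 O.
16.14 wt% FeO ÷ 71.844 g/mol = 0.22465 mol, giving 0.22465 Fe and 0.22465 O.
23.88 wt% CaO ÷ 56.077 g/mol = 0.42584 mol, giving 0.42584 Ca and 0.42584 O.
51.43 wt% SiO2 ÷ 60.083 g/mol = 0.85598 mol, giving 0.85598 Si and 1.71196 O.
Oxygen sums to 2.56888; scaling by 6/2.56888 = 2.33565 puts the formula on 6 O.
Fe: 0.22465 × 2.33565 = 0.525 atoms per formula unit.

0.525 Fe apfu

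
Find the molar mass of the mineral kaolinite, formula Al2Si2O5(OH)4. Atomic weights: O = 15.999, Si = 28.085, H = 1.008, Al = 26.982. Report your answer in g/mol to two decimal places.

258.16 g/mol

M = 2·26.982 + 2·28.085 + 9·15.999 + 4·1.008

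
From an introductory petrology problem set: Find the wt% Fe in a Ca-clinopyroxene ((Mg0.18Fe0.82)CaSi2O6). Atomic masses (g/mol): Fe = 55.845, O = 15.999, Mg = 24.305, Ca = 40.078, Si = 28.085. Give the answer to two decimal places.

18.89 weight percent

Formula mass = 0.18×24.305 + 0.82×55.845 + 1×40.078 + 2×28.085 + 6×15.999 = 242.410 g/mol, of which 45.793 g is Fe.
So Fe makes up 45.793/242.410 = 0.1889 of the mass, i.e. 18.89%.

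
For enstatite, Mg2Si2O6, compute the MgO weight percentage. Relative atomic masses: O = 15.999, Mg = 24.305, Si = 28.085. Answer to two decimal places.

M(Mg2Si2O6) = 200.774 g/mol; M(MgO) = 40.304 g/mol.
Moles MgO per formula unit = 2 Mg ÷ 1 = 2.0000.
MgO fraction = (2.0000 × 40.304) / 200.774 = 80.608/200.774 = 0.4015.

40.15 wt%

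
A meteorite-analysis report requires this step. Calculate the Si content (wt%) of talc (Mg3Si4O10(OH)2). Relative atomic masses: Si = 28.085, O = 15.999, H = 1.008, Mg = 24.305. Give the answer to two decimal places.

29.62 wt%

M(Mg3Si4O10(OH)2) = 379.259 g/mol.
Si contributes 4 × 28.085 = 112.340 g per mole.
112.340/379.259 = 0.2962 → 29.62%.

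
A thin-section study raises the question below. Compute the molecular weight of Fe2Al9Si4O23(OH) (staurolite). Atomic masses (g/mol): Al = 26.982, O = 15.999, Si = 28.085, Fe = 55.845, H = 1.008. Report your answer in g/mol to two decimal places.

851.85 g/mol

M = 2·55.845 + 9·26.982 + 4·28.085 + 24·15.999 + 1·1.008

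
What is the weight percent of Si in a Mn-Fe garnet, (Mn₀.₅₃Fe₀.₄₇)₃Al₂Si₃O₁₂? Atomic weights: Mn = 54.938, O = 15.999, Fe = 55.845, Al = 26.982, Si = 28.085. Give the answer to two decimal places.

Formula mass = 1.59×54.938 + 1.41×55.845 + 2×26.982 + 3×28.085 + 12×15.999 = 496.300 g/mol, of which 84.255 g is Si.
So Si makes up 84.255/496.300 = 0.1698 of the mass, i.e. 16.98%.

16.98 mass %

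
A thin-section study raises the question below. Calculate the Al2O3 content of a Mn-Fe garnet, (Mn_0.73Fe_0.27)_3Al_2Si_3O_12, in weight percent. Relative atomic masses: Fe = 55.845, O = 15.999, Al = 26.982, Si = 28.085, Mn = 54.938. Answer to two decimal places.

20.57 wt%

Formula mass = 495.756 g/mol.
2 Al → 1.0000 mol Al2O3 per formula unit; M(Al2O3) = 101.961, so Al2O3 mass = 101.961 g.
101.961/495.756 × 100 = 20.57 wt%.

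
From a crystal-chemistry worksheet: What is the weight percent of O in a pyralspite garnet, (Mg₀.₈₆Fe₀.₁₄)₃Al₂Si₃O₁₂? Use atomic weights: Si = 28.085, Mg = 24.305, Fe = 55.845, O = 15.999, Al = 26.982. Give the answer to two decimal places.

46.11 wt%

Formula mass = 2.58×24.305 + 0.42×55.845 + 2×26.982 + 3×28.085 + 12×15.999 = 416.369 g/mol, of which 191.988 g is O.
So O makes up 191.988/416.369 = 0.4611 of the mass, i.e. 46.11%.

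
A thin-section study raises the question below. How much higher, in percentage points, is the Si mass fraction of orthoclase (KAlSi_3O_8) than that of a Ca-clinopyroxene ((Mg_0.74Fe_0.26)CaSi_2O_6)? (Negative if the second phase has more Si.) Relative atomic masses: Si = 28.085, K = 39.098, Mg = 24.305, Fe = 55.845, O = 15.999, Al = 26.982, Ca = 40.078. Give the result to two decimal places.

Si in KAlSi_3O_8: molar mass 278.327 g/mol; 3×28.085 = 84.255 g → 30.27 wt%.
Si in (Mg_0.74Fe_0.26)CaSi_2O_6: molar mass 224.747 g/mol; 2×28.085 = 56.170 g → 24.99 wt%.
Difference = 30.27 − 24.99 = 5.28 percentage points.

5.28 percentage points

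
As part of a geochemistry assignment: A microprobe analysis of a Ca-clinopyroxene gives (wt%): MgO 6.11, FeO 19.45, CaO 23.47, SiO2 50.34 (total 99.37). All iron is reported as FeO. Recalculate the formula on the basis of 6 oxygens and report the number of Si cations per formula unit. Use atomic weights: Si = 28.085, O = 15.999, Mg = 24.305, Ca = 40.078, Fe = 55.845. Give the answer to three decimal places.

MgO (M=40.304): mol = 0.15160; Mg = 0.15160, O = 0.15160.
FeO (M=71.844): mol = 0.27073; Fe = 0.27073, O = 0.27073.
CaO (M=56.077): mol = 0.41853; Ca = 0.41853, O = 0.41853.
SiO2 (M=60.083): mol = 0.83784; Si = 0.83784, O = 1.67568.
ΣO = 2.51654; factor = 6/ΣO = 2.38423.
Si apfu = 0.83784 × 2.38423 = 1.998.

1.998 Si apfu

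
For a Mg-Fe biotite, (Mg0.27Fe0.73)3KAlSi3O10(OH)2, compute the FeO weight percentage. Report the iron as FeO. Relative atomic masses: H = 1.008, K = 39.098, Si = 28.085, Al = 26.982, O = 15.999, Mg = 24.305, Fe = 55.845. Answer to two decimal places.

32.35 wt%

Molar mass of (Mg0.27Fe0.73)3KAlSi3O10(OH)2 = 0.81·24.305 + 2.19·55.845 + 1·39.098 + 1·26.982 + 3·28.085 + 12·15.999 + 2·1.008 = 486.327 g/mol.
Each formula unit contains 2.19 Fe, equivalent to 2.19/1 = 2.1900 mol FeO.
M(FeO) = 1×55.845 + 1×15.999 = 71.844 g/mol.
Mass of FeO per formula unit = 2.1900 × 71.844 = 157.338 g.
FeO wt% = 157.338 / 486.327 × 100 = 32.35%.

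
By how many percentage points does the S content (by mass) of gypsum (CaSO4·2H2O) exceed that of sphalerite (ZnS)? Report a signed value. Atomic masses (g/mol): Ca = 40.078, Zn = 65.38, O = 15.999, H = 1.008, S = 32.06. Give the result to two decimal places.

-14.28 percentage points

First mineral: 32.060 g S in 172.164 g formula = 18.62 wt% S.
Second mineral: 32.060 g S in 97.440 g formula = 32.90 wt% S.
18.62% − 32.90% gives a difference of -14.28 percentage points.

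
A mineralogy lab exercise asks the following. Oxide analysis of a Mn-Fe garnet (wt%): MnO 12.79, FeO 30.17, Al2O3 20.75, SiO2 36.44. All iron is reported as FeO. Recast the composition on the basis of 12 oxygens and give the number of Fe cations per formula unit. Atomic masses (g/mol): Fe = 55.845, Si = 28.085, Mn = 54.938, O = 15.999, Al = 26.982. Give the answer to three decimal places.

MnO (M=70.937): mol = 0.18030; Mn = 0.18030, O = 0.18030.
FeO (M=71.844): mol = 0.41994; Fe = 0.41994, O = 0.41994.
Al2O3 (M=101.961): mol = 0.20351; Al = 0.40702, O = 0.61053.
SiO2 (M=60.083): mol = 0.60649; Si = 0.60649, O = 1.21298.
ΣO = 2.42375; factor = 12/ΣO = 4.95101.
Fe apfu = 0.41994 × 4.95101 = 2.079.

2.079 Fe apfu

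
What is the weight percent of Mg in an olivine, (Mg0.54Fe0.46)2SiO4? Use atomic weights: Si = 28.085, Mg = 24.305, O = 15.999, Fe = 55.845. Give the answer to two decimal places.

Molar mass of (Mg0.54Fe0.46)2SiO4: 1.08*24.305 + 0.92*55.845 + 1*28.085 + 4*15.999 = 169.708 g/mol.
Mass of Mg per formula unit: 1.08 × 24.305 = 26.249 g.
Weight fraction Mg = 26.249 / 169.708 = 0.1547.

15.47 mass %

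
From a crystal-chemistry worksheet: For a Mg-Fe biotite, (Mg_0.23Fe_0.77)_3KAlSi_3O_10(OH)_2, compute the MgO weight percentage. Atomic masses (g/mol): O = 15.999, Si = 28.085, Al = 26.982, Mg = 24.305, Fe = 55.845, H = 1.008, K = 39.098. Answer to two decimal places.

5.67 wt%

M((Mg_0.23Fe_0.77)_3KAlSi_3O_10(OH)_2) = 490.111 g/mol; M(MgO) = 40.304 g/mol.
Moles MgO per formula unit = 0.69 Mg ÷ 1 = 0.6900.
MgO fraction = (0.6900 × 40.304) / 490.111 = 27.810/490.111 = 0.0567.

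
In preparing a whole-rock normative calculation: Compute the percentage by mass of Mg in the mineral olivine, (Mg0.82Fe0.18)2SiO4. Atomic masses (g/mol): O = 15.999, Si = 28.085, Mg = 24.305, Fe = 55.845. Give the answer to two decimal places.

Formula mass = 1.64*24.305 + 0.36*55.845 + 1*28.085 + 4*15.999 = 152.045 g/mol, of which 39.860 g is Mg.
So Mg makes up 39.860/152.045 = 0.2622 of the mass, i.e. 26.22%.

26.22 wt%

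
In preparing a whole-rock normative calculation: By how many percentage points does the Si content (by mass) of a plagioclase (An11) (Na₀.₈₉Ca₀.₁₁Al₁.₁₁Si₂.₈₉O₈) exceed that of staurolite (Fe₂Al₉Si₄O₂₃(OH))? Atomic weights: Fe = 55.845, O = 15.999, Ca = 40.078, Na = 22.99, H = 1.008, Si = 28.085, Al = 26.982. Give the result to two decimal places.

First mineral: 81.166 g Si in 263.977 g formula = 30.75 wt% Si.
Second mineral: 112.340 g Si in 851.852 g formula = 13.19 wt% Si.
30.75% − 13.19% gives a difference of 17.56 percentage points.

17.56 percentage points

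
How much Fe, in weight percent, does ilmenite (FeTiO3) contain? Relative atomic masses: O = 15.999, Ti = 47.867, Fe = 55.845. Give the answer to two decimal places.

Formula mass = 1*55.845 + 1*47.867 + 3*15.999 = 151.709 g/mol, of which 55.845 g is Fe.
So Fe makes up 55.845/151.709 = 0.3681 of the mass, i.e. 36.81%.

36.81 weight percent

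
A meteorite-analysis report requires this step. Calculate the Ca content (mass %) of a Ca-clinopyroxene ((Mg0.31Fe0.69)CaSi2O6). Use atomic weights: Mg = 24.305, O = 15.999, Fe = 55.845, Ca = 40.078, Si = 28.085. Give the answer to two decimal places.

16.82 mass %

M((Mg0.31Fe0.69)CaSi2O6) = 238.310 g/mol.
Ca contributes 1 × 40.078 = 40.078 g per mole.
40.078/238.310 = 0.1682 → 16.82%.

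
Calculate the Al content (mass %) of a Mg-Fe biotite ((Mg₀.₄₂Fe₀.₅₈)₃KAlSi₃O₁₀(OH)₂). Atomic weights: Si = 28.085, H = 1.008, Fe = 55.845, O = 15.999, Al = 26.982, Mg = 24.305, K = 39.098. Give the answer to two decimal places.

Formula mass = 1.26·24.305 + 1.74·55.845 + 1·39.098 + 1·26.982 + 3·28.085 + 12·15.999 + 2·1.008 = 472.134 g/mol, of which 26.982 g is Al.
So Al makes up 26.982/472.134 = 0.0571 of the mass, i.e. 5.71%.

5.71 mass %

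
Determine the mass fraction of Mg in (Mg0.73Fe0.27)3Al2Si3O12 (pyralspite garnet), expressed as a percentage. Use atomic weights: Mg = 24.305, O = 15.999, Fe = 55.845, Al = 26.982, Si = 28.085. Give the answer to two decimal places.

Formula mass = 2.19*24.305 + 0.81*55.845 + 2*26.982 + 3*28.085 + 12*15.999 = 428.669 g/mol, of which 53.228 g is Mg.
So Mg makes up 53.228/428.669 = 0.1242 of the mass, i.e. 12.42%.

12.42 wt%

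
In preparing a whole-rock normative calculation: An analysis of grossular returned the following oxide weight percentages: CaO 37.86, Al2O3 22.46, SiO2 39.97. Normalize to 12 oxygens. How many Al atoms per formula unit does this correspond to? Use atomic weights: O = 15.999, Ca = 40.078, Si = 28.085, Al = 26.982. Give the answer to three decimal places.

1.983 Al apfu

CaO: 37.86/56.077 = 0.67514 mol → 0.67514 mol Ca, 0.67514 mol O.
Al2O3: 22.46/101.961 = 0.22028 mol → 0.44056 mol Al, 0.66084 mol O.
SiO2: 39.97/60.083 = 0.66525 mol → 0.66525 mol Si, 1.33050 mol O.
Total oxygen = 2.66648 mol. Normalization factor = 12/2.66648 = 4.50032.
Al per 12 O = 0.44056 × 4.50032 = 1.983.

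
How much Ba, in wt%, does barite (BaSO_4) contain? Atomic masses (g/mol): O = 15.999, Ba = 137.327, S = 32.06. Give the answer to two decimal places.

Formula mass = 1×137.327 + 1×32.06 + 4×15.999 = 233.383 g/mol, of which 137.327 g is Ba.
So Ba makes up 137.327/233.383 = 0.5884 of the mass, i.e. 58.84%.

58.84 wt%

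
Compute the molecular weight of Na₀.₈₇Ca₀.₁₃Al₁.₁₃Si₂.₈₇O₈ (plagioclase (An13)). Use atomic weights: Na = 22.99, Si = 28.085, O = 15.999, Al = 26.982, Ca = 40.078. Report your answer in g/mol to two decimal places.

M = 0.87*22.99 + 0.13*40.078 + 1.13*26.982 + 2.87*28.085 + 8*15.999

264.30 g/mol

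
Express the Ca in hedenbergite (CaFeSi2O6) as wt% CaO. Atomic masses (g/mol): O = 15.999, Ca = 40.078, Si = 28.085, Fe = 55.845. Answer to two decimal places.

22.60 wt%

Formula mass = 248.087 g/mol.
1 Ca → 1.0000 mol CaO per formula unit; M(CaO) = 56.077, so CaO mass = 56.077 g.
56.077/248.087 × 100 = 22.60 wt%.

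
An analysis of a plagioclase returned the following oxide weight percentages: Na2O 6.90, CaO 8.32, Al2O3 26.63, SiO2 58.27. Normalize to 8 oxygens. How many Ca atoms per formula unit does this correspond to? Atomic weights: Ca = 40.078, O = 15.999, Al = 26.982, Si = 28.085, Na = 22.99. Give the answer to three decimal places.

Na2O: 6.90/61.979 = 0.11133 mol → 0.22266 mol Na, 0.11133 mol O.
CaO: 8.32/56.077 = 0.14837 mol → 0.14837 mol Ca, 0.14837 mol O.
Al2O3: 26.63/101.961 = 0.26118 mol → 0.52236 mol Al, 0.78354 mol O.
SiO2: 58.27/60.083 = 0.96983 mol → 0.96983 mol Si, 1.93966 mol O.
Total oxygen = 2.98290 mol. Normalization factor = 8/2.98290 = 2.68195.
Ca per 8 O = 0.14837 × 2.68195 = 0.398.

0.398 Ca apfu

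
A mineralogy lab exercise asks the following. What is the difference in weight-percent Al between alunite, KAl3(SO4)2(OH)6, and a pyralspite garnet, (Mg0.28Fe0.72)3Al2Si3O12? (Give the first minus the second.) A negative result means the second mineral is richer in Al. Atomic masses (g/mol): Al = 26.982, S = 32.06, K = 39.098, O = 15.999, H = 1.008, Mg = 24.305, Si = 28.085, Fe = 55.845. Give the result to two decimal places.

8.09 percentage points

Al in KAl3(SO4)2(OH)6: molar mass 414.198 g/mol; 3×26.982 = 80.946 g → 19.54 wt%.
Al in (Mg0.28Fe0.72)3Al2Si3O12: molar mass 471.248 g/mol; 2×26.982 = 53.964 g → 11.45 wt%.
Difference = 19.54 − 11.45 = 8.09 percentage points.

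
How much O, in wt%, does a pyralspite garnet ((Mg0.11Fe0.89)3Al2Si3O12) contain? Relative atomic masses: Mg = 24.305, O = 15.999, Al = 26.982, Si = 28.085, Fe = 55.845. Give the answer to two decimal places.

39.40 wt%

M((Mg0.11Fe0.89)3Al2Si3O12) = 487.334 g/mol.
O contributes 12 × 15.999 = 191.988 g per mole.
191.988/487.334 = 0.3940 → 39.40%.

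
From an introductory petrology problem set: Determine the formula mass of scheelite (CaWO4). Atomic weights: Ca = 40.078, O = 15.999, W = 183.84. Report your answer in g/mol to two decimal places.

287.91 g/mol

Ca: 1 × 40.078 = 40.0780
W: 1 × 183.84 = 183.8400
O: 4 × 15.999 = 63.9960
Summing the contributions gives the formula mass.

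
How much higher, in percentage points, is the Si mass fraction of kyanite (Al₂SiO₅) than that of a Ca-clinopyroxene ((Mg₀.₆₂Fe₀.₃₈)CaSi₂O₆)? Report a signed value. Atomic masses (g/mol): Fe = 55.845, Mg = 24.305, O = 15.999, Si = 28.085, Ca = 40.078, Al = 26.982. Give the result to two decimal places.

Si in Al₂SiO₅: molar mass 162.044 g/mol; 1×28.085 = 28.085 g → 17.33 wt%.
Si in (Mg₀.₆₂Fe₀.₃₈)CaSi₂O₆: molar mass 228.532 g/mol; 2×28.085 = 56.170 g → 24.58 wt%.
Difference = 17.33 − 24.58 = -7.25 percentage points.

-7.25 percentage points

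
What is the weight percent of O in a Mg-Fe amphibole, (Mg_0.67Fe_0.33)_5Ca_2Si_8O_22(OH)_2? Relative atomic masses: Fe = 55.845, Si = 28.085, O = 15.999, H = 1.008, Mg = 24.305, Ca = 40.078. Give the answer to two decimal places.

Formula mass = 3.35·24.305 + 1.65·55.845 + 2·40.078 + 8·28.085 + 24·15.999 + 2·1.008 = 864.394 g/mol, of which 383.976 g is O.
So O makes up 383.976/864.394 = 0.4442 of the mass, i.e. 44.42%.

44.42 mass %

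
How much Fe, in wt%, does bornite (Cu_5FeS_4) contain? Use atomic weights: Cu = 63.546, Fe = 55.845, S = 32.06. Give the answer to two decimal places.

11.13 wt%

M(Cu_5FeS_4) = 501.815 g/mol.
Fe contributes 1 × 55.845 = 55.845 g per mole.
55.845/501.815 = 0.1113 → 11.13%.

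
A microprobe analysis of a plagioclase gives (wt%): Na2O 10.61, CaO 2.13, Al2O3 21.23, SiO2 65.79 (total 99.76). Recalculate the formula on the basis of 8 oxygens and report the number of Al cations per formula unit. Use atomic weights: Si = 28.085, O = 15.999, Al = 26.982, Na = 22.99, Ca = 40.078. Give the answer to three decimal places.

1.102 Al apfu

Na2O (M=61.979): mol = 0.17119; Na = 0.34238, O = 0.17119.
CaO (M=56.077): mol = 0.03798; Ca = 0.03798, O = 0.03798.
Al2O3 (M=101.961): mol = 0.20822; Al = 0.41644, O = 0.62466.
SiO2 (M=60.083): mol = 1.09499; Si = 1.09499, O = 2.18998.
ΣO = 3.02381; factor = 8/ΣO = 2.64567.
Al apfu = 0.41644 × 2.64567 = 1.102.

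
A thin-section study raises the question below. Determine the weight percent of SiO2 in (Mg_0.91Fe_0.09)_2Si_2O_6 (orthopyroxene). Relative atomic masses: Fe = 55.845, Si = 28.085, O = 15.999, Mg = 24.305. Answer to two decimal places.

M((Mg_0.91Fe_0.09)_2Si_2O_6) = 206.451 g/mol; M(SiO2) = 60.083 g/mol.
Moles SiO2 per formula unit = 2 Si ÷ 1 = 2.0000.
SiO2 fraction = (2.0000 × 60.083) / 206.451 = 120.166/206.451 = 0.5821.

58.21 wt%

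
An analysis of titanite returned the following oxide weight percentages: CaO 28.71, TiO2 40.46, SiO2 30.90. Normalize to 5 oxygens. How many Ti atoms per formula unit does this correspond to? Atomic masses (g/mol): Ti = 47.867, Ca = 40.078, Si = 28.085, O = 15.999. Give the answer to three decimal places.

0.992 Ti apfu

CaO (M=56.077): mol = 0.51197; Ca = 0.51197, O = 0.51197.
TiO2 (M=79.865): mol = 0.50660; Ti = 0.50660, O = 1.01320.
SiO2 (M=60.083): mol = 0.51429; Si = 0.51429, O = 1.02858.
ΣO = 2.55375; factor = 5/ΣO = 1.95791.
Ti apfu = 0.50660 × 1.95791 = 0.992.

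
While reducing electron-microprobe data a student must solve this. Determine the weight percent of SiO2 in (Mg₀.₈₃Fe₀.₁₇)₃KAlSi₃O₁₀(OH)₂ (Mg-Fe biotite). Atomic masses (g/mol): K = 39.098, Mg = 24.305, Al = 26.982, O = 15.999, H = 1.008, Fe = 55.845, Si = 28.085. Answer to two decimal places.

41.60 wt%

Molar mass of (Mg₀.₈₃Fe₀.₁₇)₃KAlSi₃O₁₀(OH)₂ = 2.49·24.305 + 0.51·55.845 + 1·39.098 + 1·26.982 + 3·28.085 + 12·15.999 + 2·1.008 = 433.339 g/mol.
Each formula unit contains 3 Si, equivalent to 3/1 = 3.0000 mol SiO2.
M(SiO2) = 1×28.085 + 2×15.999 = 60.083 g/mol.
Mass of SiO2 per formula unit = 3.0000 × 60.083 = 180.249 g.
SiO2 wt% = 180.249 / 433.339 × 100 = 41.60%.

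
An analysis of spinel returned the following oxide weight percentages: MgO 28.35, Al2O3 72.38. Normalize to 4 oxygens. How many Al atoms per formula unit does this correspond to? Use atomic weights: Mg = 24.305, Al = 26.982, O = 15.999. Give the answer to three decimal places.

MgO: 28.35/40.304 = 0.70340 mol → 0.70340 mol Mg, 0.70340 mol O.
Al2O3: 72.38/101.961 = 0.70988 mol → 1.41976 mol Al, 2.12964 mol O.
Total oxygen = 2.83304 mol. Normalization factor = 4/2.83304 = 1.41191.
Al per 4 O = 1.41976 × 1.41191 = 2.005.

2.005 Al apfu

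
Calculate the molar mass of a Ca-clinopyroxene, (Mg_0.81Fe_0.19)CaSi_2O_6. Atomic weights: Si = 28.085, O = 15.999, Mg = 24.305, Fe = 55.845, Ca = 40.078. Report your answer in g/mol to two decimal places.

222.54 g/mol

The formula mass is the sum 0.81(24.305) + 0.19(55.845) + 1(40.078) + 2(28.085) + 6(15.999).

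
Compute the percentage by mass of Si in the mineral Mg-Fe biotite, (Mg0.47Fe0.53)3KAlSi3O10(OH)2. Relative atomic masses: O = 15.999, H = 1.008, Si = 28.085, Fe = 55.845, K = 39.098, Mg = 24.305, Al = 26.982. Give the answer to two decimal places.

Formula mass = 1.41×24.305 + 1.59×55.845 + 1×39.098 + 1×26.982 + 3×28.085 + 12×15.999 + 2×1.008 = 467.403 g/mol, of which 84.255 g is Si.
So Si makes up 84.255/467.403 = 0.1803 of the mass, i.e. 18.03%.

18.03 mass %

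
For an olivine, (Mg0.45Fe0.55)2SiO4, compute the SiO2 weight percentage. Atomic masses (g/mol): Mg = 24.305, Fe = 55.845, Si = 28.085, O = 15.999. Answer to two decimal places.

Molar mass of (Mg0.45Fe0.55)2SiO4 = 0.90×24.305 + 1.10×55.845 + 1×28.085 + 4×15.999 = 175.385 g/mol.
Each formula unit contains 1 Si, equivalent to 1/1 = 1.0000 mol SiO2.
M(SiO2) = 1×28.085 + 2×15.999 = 60.083 g/mol.
Mass of SiO2 per formula unit = 1.0000 × 60.083 = 60.083 g.
SiO2 wt% = 60.083 / 175.385 × 100 = 34.26%.

34.26 wt%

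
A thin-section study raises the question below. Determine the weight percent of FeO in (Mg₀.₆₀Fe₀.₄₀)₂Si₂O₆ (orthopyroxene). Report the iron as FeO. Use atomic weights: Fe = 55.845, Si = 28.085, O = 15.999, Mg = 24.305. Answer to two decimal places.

Formula mass = 226.006 g/mol.
0.80 Fe → 0.8000 mol FeO per formula unit; M(FeO) = 71.844, so FeO mass = 57.475 g.
57.475/226.006 × 100 = 25.43 wt%.

25.43 wt%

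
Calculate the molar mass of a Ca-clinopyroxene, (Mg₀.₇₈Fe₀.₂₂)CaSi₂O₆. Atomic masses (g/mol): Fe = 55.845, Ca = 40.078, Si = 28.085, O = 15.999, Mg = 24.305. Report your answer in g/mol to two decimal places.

The formula mass is the sum 0.78·24.305 + 0.22·55.845 + 1·40.078 + 2·28.085 + 6·15.999.

223.49 g/mol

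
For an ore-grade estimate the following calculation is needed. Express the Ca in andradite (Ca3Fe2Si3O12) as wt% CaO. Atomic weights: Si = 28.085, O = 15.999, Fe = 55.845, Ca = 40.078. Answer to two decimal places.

M(Ca3Fe2Si3O12) = 508.167 g/mol; M(CaO) = 56.077 g/mol.
Moles CaO per formula unit = 3 Ca ÷ 1 = 3.0000.
CaO fraction = (3.0000 × 56.077) / 508.167 = 168.231/508.167 = 0.3311.

33.11 wt%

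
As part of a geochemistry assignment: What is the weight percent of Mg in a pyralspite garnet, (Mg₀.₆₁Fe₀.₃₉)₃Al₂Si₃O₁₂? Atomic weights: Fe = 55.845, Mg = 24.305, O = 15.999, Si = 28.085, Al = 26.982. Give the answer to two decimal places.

Formula mass = 1.83×24.305 + 1.17×55.845 + 2×26.982 + 3×28.085 + 12×15.999 = 440.024 g/mol, of which 44.478 g is Mg.
So Mg makes up 44.478/440.024 = 0.1011 of the mass, i.e. 10.11%.

10.11 wt%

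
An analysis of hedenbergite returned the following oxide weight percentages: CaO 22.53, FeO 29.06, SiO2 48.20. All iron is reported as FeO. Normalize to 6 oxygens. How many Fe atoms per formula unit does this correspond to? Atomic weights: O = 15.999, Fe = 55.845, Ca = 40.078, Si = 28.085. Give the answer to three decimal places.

CaO (M=56.077): mol = 0.40177; Ca = 0.40177, O = 0.40177.
FeO (M=71.844): mol = 0.40449; Fe = 0.40449, O = 0.40449.
SiO2 (M=60.083): mol = 0.80222; Si = 0.80222, O = 1.60444.
ΣO = 2.41070; factor = 6/ΣO = 2.48890.
Fe apfu = 0.40449 × 2.48890 = 1.007.

1.007 Fe apfu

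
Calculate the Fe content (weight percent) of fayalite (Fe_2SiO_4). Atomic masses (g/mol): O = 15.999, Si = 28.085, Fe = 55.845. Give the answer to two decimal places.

54.81 weight percent

Formula mass = 2*55.845 + 1*28.085 + 4*15.999 = 203.771 g/mol, of which 111.690 g is Fe.
So Fe makes up 111.690/203.771 = 0.5481 of the mass, i.e. 54.81%.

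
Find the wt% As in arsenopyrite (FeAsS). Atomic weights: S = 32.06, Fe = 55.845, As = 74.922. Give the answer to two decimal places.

Molar mass of FeAsS: 1*55.845 + 1*74.922 + 1*32.06 = 162.827 g/mol.
Mass of As per formula unit: 1 × 74.922 = 74.922 g.
Weight fraction As = 74.922 / 162.827 = 0.4601.

46.01 weight percent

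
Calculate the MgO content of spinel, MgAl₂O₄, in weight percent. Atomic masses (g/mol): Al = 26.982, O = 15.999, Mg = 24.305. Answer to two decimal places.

28.33 wt%

Formula mass = 142.265 g/mol.
1 Mg → 1.0000 mol MgO per formula unit; M(MgO) = 40.304, so MgO mass = 40.304 g.
40.304/142.265 × 100 = 28.33 wt%.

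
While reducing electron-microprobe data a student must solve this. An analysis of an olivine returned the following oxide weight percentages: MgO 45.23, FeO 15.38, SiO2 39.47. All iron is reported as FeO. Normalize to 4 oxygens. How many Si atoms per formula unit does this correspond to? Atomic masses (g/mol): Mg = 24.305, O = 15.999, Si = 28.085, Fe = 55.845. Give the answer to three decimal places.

0.992 Si apfu

MgO (M=40.304): mol = 1.12222; Mg = 1.12222, O = 1.12222.
FeO (M=71.844): mol = 0.21407; Fe = 0.21407, O = 0.21407.
SiO2 (M=60.083): mol = 0.65692; Si = 0.65692, O = 1.31384.
ΣO = 2.65013; factor = 4/ΣO = 1.50936.
Si apfu = 0.65692 × 1.50936 = 0.992.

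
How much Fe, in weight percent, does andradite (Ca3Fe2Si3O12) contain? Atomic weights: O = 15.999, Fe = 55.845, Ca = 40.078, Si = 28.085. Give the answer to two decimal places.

21.98 weight percent

Molar mass of Ca3Fe2Si3O12: 3·40.078 + 2·55.845 + 3·28.085 + 12·15.999 = 508.167 g/mol.
Mass of Fe per formula unit: 2 × 55.845 = 111.690 g.
Weight fraction Fe = 111.690 / 508.167 = 0.2198.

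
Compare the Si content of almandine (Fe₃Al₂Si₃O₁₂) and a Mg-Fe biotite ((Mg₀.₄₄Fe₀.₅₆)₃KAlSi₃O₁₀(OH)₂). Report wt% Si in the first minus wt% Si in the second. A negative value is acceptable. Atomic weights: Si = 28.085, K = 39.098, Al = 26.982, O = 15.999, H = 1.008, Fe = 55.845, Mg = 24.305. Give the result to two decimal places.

-0.99 percentage points

First mineral: 84.255 g Si in 497.742 g formula = 16.93 wt% Si.
Second mineral: 84.255 g Si in 470.241 g formula = 17.92 wt% Si.
16.93% − 17.92% gives a difference of -0.99 percentage points.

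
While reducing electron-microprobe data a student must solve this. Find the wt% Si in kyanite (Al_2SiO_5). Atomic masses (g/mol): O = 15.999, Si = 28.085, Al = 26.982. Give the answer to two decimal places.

M(Al_2SiO_5) = 162.044 g/mol.
Si contributes 1 × 28.085 = 28.085 g per mole.
28.085/162.044 = 0.1733 → 17.33%.

17.33 weight percent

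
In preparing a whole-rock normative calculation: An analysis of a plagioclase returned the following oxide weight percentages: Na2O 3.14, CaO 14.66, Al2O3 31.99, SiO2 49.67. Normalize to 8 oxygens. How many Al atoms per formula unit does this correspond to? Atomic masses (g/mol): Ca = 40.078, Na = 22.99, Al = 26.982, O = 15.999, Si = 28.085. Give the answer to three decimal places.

1.727 Al apfu

Na2O (M=61.979): mol = 0.05066; Na = 0.10132, O = 0.05066.
CaO (M=56.077): mol = 0.26143; Ca = 0.26143, O = 0.26143.
Al2O3 (M=101.961): mol = 0.31375; Al = 0.62750, O = 0.94125.
SiO2 (M=60.083): mol = 0.82669; Si = 0.82669, O = 1.65338.
ΣO = 2.90672; factor = 8/ΣO = 2.75224.
Al apfu = 0.62750 × 2.75224 = 1.727.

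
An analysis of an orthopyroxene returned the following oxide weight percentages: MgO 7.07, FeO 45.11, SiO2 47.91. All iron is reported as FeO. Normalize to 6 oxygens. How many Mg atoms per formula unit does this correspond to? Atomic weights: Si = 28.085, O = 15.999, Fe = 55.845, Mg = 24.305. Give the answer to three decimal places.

0.439 Mg apfu

MgO: 7.07/40.304 = 0.17542 mol → 0.17542 mol Mg, 0.17542 mol O.
FeO: 45.11/71.844 = 0.62789 mol → 0.62789 mol Fe, 0.62789 mol O.
SiO2: 47.91/60.083 = 0.79740 mol → 0.79740 mol Si, 1.59480 mol O.
Total oxygen = 2.39811 mol. Normalization factor = 6/2.39811 = 2.50197.
Mg per 6 O = 0.17542 × 2.50197 = 0.439.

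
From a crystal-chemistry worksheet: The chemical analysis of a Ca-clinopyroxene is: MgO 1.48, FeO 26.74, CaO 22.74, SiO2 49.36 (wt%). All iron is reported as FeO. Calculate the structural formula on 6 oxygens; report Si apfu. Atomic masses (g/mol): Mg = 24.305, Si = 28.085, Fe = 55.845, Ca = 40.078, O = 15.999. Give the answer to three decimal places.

2.006 Si apfu

MgO: 1.48/40.304 = 0.03672 mol → 0.03672 mol Mg, 0.03672 mol O.
FeO: 26.74/71.844 = 0.37220 mol → 0.37220 mol Fe, 0.37220 mol O.
CaO: 22.74/56.077 = 0.40551 mol → 0.40551 mol Ca, 0.40551 mol O.
SiO2: 49.36/60.083 = 0.82153 mol → 0.82153 mol Si, 1.64306 mol O.
Total oxygen = 2.45749 mol. Normalization factor = 6/2.45749 = 2.44152.
Si per 6 O = 0.82153 × 2.44152 = 2.006.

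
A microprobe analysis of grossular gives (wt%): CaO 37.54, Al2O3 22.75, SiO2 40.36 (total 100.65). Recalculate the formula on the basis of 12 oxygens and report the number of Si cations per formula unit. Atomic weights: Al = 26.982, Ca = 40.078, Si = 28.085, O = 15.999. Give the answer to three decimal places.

3.005 Si apfu

37.54 wt% CaO ÷ 56.077 g/mol = 0.66944 mol, giving 0.66944 Ca and 0.66944 O.
22.75 wt% Al2O3 ÷ 101.961 g/mol = 0.22312 mol, giving 0.44624 Al and 0.66936 O.
40.36 wt% SiO2 ÷ 60.083 g/mol = 0.67174 mol, giving 0.67174 Si and 1.34348 O.
Oxygen sums to 2.68228; scaling by 12/2.68228 = 4.47381 puts the formula on 12 O.
Si: 0.67174 × 4.47381 = 3.005 atoms per formula unit.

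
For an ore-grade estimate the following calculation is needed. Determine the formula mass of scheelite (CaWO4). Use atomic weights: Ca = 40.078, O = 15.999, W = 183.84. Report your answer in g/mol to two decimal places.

287.91 g/mol

Ca: 1 × 40.078 = 40.0780
W: 1 × 183.84 = 183.8400
O: 4 × 15.999 = 63.9960
Summing the contributions gives the formula mass.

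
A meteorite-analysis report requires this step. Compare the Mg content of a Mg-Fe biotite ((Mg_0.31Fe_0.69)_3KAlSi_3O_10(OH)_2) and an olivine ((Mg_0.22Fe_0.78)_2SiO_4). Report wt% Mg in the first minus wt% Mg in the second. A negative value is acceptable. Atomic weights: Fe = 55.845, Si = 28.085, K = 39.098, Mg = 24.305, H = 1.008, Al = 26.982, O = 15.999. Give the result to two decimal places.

First mineral: 22.604 g Mg in 482.542 g formula = 4.68 wt% Mg.
Second mineral: 10.694 g Mg in 189.893 g formula = 5.63 wt% Mg.
4.68% − 5.63% gives a difference of -0.95 percentage points.

-0.95 percentage points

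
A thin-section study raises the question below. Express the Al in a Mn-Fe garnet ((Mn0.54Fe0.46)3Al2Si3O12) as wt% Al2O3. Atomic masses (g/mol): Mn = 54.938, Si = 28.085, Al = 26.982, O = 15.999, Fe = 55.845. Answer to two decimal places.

M((Mn0.54Fe0.46)3Al2Si3O12) = 496.273 g/mol; M(Al2O3) = 101.961 g/mol.
Moles Al2O3 per formula unit = 2 Al ÷ 2 = 1.0000.
Al2O3 fraction = (1.0000 × 101.961) / 496.273 = 101.961/496.273 = 0.2055.

20.55 wt%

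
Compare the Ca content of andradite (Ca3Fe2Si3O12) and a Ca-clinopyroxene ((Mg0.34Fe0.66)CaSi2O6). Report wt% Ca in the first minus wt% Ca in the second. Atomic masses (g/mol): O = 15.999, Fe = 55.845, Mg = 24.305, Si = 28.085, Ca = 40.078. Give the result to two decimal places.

Ca in Ca3Fe2Si3O12: molar mass 508.167 g/mol; 3×40.078 = 120.234 g → 23.66 wt%.
Ca in (Mg0.34Fe0.66)CaSi2O6: molar mass 237.363 g/mol; 1×40.078 = 40.078 g → 16.88 wt%.
Difference = 23.66 − 16.88 = 6.78 percentage points.

6.78 percentage points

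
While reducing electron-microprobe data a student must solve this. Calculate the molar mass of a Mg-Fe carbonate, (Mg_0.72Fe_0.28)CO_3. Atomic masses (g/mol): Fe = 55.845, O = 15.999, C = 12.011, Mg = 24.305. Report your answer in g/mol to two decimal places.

M = 0.72×24.305 + 0.28×55.845 + 1×12.011 + 3×15.999

93.14 g/mol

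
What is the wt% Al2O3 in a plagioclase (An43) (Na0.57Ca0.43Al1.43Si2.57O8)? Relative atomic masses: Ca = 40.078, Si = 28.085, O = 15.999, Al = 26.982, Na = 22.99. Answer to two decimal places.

Molar mass of Na0.57Ca0.43Al1.43Si2.57O8 = 0.57·22.99 + 0.43·40.078 + 1.43·26.982 + 2.57·28.085 + 8·15.999 = 269.093 g/mol.
Each formula unit contains 1.43 Al, equivalent to 1.43/2 = 0.7150 mol Al2O3.
M(Al2O3) = 2×26.982 + 3×15.999 = 101.961 g/mol.
Mass of Al2O3 per formula unit = 0.7150 × 101.961 = 72.902 g.
Al2O3 wt% = 72.902 / 269.093 × 100 = 27.09%.

27.09 wt%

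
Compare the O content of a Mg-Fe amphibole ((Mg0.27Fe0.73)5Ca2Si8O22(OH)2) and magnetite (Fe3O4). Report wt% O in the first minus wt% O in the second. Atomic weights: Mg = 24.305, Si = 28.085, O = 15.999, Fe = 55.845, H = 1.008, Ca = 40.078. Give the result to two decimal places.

M((Mg0.27Fe0.73)5Ca2Si8O22(OH)2) = 927.474 g/mol, so wt% O = 383.976/927.474 × 100 = 41.40%.
M(Fe3O4) = 231.531 g/mol, so wt% O = 63.996/231.531 × 100 = 27.64%.
41.40 − 27.64 = 13.76 pp.

13.76 percentage points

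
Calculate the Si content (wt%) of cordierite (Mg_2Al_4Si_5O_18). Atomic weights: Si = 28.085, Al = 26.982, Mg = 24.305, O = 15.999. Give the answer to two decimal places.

Molar mass of Mg_2Al_4Si_5O_18: 2*24.305 + 4*26.982 + 5*28.085 + 18*15.999 = 584.945 g/mol.
Mass of Si per formula unit: 5 × 28.085 = 140.425 g.
Weight fraction Si = 140.425 / 584.945 = 0.2401.

24.01 wt%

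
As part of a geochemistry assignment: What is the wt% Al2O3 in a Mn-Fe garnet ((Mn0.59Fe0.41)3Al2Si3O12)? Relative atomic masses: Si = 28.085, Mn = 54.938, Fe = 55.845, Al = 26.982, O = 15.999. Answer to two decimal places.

M((Mn0.59Fe0.41)3Al2Si3O12) = 496.137 g/mol; M(Al2O3) = 101.961 g/mol.
Moles Al2O3 per formula unit = 2 Al ÷ 2 = 1.0000.
Al2O3 fraction = (1.0000 × 101.961) / 496.137 = 101.961/496.137 = 0.2055.

20.55 wt%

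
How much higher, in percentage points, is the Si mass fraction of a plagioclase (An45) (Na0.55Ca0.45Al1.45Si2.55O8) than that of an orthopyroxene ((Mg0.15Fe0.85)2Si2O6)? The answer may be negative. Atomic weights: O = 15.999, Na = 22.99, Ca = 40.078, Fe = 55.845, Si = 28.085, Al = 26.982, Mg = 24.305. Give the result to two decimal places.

4.50 percentage points

M(Na0.55Ca0.45Al1.45Si2.55O8) = 269.412 g/mol, so wt% Si = 71.617/269.412 × 100 = 26.58%.
M((Mg0.15Fe0.85)2Si2O6) = 254.392 g/mol, so wt% Si = 56.170/254.392 × 100 = 22.08%.
26.58 − 22.08 = 4.50 pp.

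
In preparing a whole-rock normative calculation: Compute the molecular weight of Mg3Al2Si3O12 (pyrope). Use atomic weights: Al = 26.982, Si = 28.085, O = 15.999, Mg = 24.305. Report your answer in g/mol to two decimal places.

403.12 g/mol

M = 3·24.305 + 2·26.982 + 3·28.085 + 12·15.999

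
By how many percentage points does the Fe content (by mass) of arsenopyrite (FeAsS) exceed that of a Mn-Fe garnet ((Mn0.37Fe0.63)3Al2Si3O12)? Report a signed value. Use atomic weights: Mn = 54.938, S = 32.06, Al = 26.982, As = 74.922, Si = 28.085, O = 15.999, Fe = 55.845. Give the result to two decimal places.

First mineral: 55.845 g Fe in 162.827 g formula = 34.30 wt% Fe.
Second mineral: 105.547 g Fe in 496.735 g formula = 21.25 wt% Fe.
34.30% − 21.25% gives a difference of 13.05 percentage points.

13.05 percentage points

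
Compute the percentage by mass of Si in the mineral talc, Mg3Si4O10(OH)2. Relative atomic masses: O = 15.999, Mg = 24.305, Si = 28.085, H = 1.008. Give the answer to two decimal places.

29.62 wt%

Formula mass = 3·24.305 + 4·28.085 + 12·15.999 + 2·1.008 = 379.259 g/mol, of which 112.340 g is Si.
So Si makes up 112.340/379.259 = 0.2962 of the mass, i.e. 29.62%.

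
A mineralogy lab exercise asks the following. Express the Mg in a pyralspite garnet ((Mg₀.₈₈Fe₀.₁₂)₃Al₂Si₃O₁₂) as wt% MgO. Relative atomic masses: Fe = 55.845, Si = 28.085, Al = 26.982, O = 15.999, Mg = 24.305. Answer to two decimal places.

25.67 wt%

Molar mass of (Mg₀.₈₈Fe₀.₁₂)₃Al₂Si₃O₁₂ = 2.64·24.305 + 0.36·55.845 + 2·26.982 + 3·28.085 + 12·15.999 = 414.476 g/mol.
Each formula unit contains 2.64 Mg, equivalent to 2.64/1 = 2.6400 mol MgO.
M(MgO) = 1×24.305 + 1×15.999 = 40.304 g/mol.
Mass of MgO per formula unit = 2.6400 × 40.304 = 106.403 g.
MgO wt% = 106.403 / 414.476 × 100 = 25.67%.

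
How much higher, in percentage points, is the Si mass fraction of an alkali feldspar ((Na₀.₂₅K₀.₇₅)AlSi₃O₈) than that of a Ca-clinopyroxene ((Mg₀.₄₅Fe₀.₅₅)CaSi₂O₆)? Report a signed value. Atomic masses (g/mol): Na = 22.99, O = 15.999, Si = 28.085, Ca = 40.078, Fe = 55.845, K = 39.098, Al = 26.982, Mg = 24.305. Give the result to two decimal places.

First mineral: 84.255 g Si in 274.300 g formula = 30.72 wt% Si.
Second mineral: 56.170 g Si in 233.894 g formula = 24.02 wt% Si.
30.72% − 24.02% gives a difference of 6.70 percentage points.

6.70 percentage points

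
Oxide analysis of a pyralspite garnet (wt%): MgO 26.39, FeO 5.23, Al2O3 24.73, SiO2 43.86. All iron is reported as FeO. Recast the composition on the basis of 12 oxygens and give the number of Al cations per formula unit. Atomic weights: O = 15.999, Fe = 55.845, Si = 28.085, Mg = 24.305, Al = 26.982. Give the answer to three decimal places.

1.997 Al apfu

26.39 wt% MgO ÷ 40.304 g/mol = 0.65477 mol, giving 0.65477 Mg and 0.65477 O.
5.23 wt% FeO ÷ 71.844 g/mol = 0.07280 mol, giving 0.07280 Fe and 0.07280 O.
24.73 wt% Al2O3 ÷ 101.961 g/mol = 0.24254 mol, giving 0.48508 Al and 0.72762 O.
43.86 wt% SiO2 ÷ 60.083 g/mol = 0.72999 mol, giving 0.72999 Si and 1.45998 O.
Oxygen sums to 2.91517; scaling by 12/2.91517 = 4.11640 puts the formula on 12 O.
Al: 0.48508 × 4.11640 = 1.997 atoms per formula unit.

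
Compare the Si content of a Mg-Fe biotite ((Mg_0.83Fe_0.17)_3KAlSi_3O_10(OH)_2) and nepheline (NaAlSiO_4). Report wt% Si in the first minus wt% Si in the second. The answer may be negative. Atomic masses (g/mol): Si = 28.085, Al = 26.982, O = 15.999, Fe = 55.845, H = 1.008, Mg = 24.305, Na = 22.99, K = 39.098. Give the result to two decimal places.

-0.33 percentage points

Si in (Mg_0.83Fe_0.17)_3KAlSi_3O_10(OH)_2: molar mass 433.339 g/mol; 3×28.085 = 84.255 g → 19.44 wt%.
Si in NaAlSiO_4: molar mass 142.053 g/mol; 1×28.085 = 28.085 g → 19.77 wt%.
Difference = 19.44 − 19.77 = -0.33 percentage points.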